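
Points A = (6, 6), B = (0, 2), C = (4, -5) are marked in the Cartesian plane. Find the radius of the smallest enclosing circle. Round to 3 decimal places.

Side lengths²: AB² = 52, AC² = 125, BC² = 65.
Since AC² = 125 ≥ 65 + 52 = 117, the angle opposite AC is not acute, so the smallest enclosing circle has AC as diameter.
Centre = midpoint of AC = (5, 0.5), r² = 125/4 = 31.25.
r = √(31.25) ≈ 5.590.

5.590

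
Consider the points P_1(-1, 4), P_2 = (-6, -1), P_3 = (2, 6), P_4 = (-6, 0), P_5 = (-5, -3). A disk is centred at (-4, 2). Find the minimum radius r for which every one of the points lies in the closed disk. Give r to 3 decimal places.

The required radius is the distance from (-4, 2) to the farthest point.
Squared distances: 13, 13, 52, 8, 26.
Maximum is 52, attained at P_3.
r = √52 ≈ 7.211.

7.211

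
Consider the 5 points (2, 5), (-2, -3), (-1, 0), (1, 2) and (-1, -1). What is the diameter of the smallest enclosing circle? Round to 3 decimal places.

8.944

A smallest enclosing disk is always determined by at most three of the input points on its boundary.
The farthest pair is (2, 5)–(-2, -3) with squared distance 80. The circle on this segment as diameter has centre (0, 1) and r² = 80/4 = 20.
Check (-1, 0): distance² to centre = 2 ≤ 20, so it lies inside.
All remaining points lie in this disk, and no smaller disk contains both endpoints, so this is the minimum enclosing circle.
Diameter = 2r = 2√20 ≈ 8.944.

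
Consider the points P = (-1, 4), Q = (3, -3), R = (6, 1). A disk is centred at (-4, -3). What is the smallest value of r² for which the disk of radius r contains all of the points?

116

The required radius is the distance from (-4, -3) to the farthest point.
Squared distances: 58, 49, 116.
Maximum is 116, attained at R.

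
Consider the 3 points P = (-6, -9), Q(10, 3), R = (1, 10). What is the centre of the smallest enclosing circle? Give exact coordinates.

Side lengths²: PQ² = 400, PR² = 410, QR² = 130.
Since PR² = 410 < 400 + 130 = 530, the triangle is acute, so the smallest enclosing circle is the circumcircle.
Circumcentre = (1/11, -5/11), r² = 13325/121.
Centre = (1/11, -5/11).

(1/11, -5/11)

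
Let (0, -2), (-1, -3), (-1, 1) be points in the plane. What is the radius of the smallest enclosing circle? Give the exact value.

Call the three points A, B, C in the order given.
Side lengths²: AB² = 2, AC² = 10, BC² = 16.
Since BC² = 16 ≥ 10 + 2 = 12, the angle opposite BC is not acute, so the smallest enclosing circle has BC as diameter.
Centre = midpoint of BC = (-1, -1), r² = 16/4 = 4.
r = √4 = 2.

2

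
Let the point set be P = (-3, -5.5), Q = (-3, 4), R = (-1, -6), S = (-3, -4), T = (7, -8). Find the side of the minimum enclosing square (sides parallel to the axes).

The bounding box has width 10 and height 12.
An axis-aligned square enclosing the set must have side ≥ max(width, height).
So the minimum side is max(10, 12) = 12.

12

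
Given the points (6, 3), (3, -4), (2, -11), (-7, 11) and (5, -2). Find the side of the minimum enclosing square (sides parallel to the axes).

22

The bounding box has width 13 and height 22.
An axis-aligned square enclosing the set must have side ≥ max(width, height).
So the minimum side is max(13, 22) = 22.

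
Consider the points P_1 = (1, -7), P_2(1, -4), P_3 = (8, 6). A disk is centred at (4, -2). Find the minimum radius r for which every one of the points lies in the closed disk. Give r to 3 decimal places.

8.944

The required radius is the distance from (4, -2) to the farthest point.
Squared distances: 34, 13, 80.
Maximum is 80, attained at P_3.
r = √80 ≈ 8.944.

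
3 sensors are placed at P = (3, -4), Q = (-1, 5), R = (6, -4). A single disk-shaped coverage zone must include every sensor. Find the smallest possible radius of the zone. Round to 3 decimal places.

Side lengths²: PQ² = 97, PR² = 9, QR² = 130.
Since QR² = 130 ≥ 97 + 9 = 106, the angle opposite QR is not acute, so the smallest enclosing circle has QR as diameter.
Centre = midpoint of QR = (2.5, 0.5), r² = 130/4 = 32.5.
r = √(32.5) ≈ 5.701.

5.701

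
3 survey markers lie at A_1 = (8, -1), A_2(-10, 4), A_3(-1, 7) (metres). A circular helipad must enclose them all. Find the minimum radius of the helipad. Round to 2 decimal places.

Side lengths²: A_1A_2² = 349, A_1A_3² = 145, A_2A_3² = 90.
Since A_1A_2² = 349 ≥ 145 + 90 = 235, the angle opposite A_1A_2 is not acute, so the smallest enclosing circle has A_1A_2 as diameter.
Centre = midpoint of A_1A_2 = (-1, 1.5), r² = 349/4 = 87.25.
r = √(87.25) ≈ 9.34.

9.34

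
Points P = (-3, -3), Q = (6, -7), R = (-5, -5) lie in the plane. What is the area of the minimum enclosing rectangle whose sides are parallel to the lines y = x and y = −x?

In coordinates u = x + y, v = x − y the rectangle is axis-aligned; the map (x,y)→(u,v) scales areas by 2.
u-values: -6, -1, -10; range = -1 − (-10) = 9.
v-values: 0, 13, 0; range = 13 − 0 = 13.
Area = (9 × 13) / 2 = 58.5.

58.5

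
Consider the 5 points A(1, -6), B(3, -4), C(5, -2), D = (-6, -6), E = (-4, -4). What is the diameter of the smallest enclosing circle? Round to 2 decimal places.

11.70

The farthest pair is C–D with squared distance 137. The circle on this segment as diameter has centre (-0.5, -4) and r² = 137/4 = 34.25.
Check A: distance² to centre = 6.25 ≤ 34.25, so it lies inside.
All remaining points lie in this disk, and no smaller disk contains both endpoints, so this is the minimum enclosing circle.
Diameter = 2r = 2√(34.25) ≈ 11.70.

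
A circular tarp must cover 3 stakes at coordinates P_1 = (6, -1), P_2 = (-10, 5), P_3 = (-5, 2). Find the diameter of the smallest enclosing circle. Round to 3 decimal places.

Side lengths²: P_1P_2² = 292, P_1P_3² = 130, P_2P_3² = 34.
Since P_1P_2² = 292 ≥ 130 + 34 = 164, the angle opposite P_1P_2 is not acute, so the smallest enclosing circle has P_1P_2 as diameter.
Centre = midpoint of P_1P_2 = (-2, 2), r² = 292/4 = 73.
Diameter = 2r = 2√73 ≈ 17.088.

17.088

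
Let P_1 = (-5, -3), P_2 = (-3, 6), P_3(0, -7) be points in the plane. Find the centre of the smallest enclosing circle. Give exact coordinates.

(-1.5, -0.5)

Side lengths²: P_1P_2² = 85, P_1P_3² = 41, P_2P_3² = 178.
Since P_2P_3² = 178 ≥ 85 + 41 = 126, the angle opposite P_2P_3 is not acute, so the smallest enclosing circle has P_2P_3 as diameter.
Centre = midpoint of P_2P_3 = (-1.5, -0.5), r² = 178/4 = 44.5.
Centre = (-1.5, -0.5).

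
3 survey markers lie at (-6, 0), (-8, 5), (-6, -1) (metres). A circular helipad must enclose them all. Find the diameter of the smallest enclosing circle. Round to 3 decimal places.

6.325

Call the three points A, B, C in the order given.
Side lengths²: AB² = 29, AC² = 1, BC² = 40.
Since BC² = 40 ≥ 29 + 1 = 30, the angle opposite BC is not acute, so the smallest enclosing circle has BC as diameter.
Centre = midpoint of BC = (-7, 2), r² = 40/4 = 10.
Diameter = 2r = 2√10 ≈ 6.325.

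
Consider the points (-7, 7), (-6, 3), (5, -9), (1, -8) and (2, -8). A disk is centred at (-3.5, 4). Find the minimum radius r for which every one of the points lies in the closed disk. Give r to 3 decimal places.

15.532

The required radius is the distance from (-3.5, 4) to the farthest point.
Squared distances: 21.25, 7.25, 241.25, 164.25, 174.25.
Maximum is 241.25, attained at (5, -9).
r = √(241.25) ≈ 15.532.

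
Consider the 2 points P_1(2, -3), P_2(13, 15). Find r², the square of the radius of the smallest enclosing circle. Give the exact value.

The smallest circle enclosing two points has them as diameter endpoints.
Centre = midpoint = (7.5, 6); r² = |P_1P_2|²/4 = 445/4 = 111.25.

111.25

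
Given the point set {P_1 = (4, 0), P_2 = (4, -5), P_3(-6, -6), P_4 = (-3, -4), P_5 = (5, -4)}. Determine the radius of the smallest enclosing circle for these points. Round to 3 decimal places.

By Welzl's lemma the MEC is supported by two points (diametrically opposite) or three points (on a circumcircle).
The minimum enclosing circle is determined by three boundary points: P_1, P_3, P_5.
Their circumcentre is (-37/46, -153/46) with r² = 36125/1058.
The farthest remaining point P_2 is at distance² 27385/1058 ≤ 36125/1058.
r = √(36125/1058) ≈ 5.843.

5.843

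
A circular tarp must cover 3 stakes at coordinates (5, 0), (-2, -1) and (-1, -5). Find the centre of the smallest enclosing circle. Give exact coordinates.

Call the three points A, B, C in the order given.
Side lengths²: AB² = 50, AC² = 61, BC² = 17.
Since AC² = 61 < 50 + 17 = 67, the triangle is acute, so the smallest enclosing circle is the circumcircle.
Circumcentre = (101/58, -127/58), r² = 25925/1682.
Centre = (101/58, -127/58).

(101/58, -127/58)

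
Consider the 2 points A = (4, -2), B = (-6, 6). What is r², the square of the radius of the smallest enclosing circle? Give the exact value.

41

The smallest circle enclosing two points has them as diameter endpoints.
Centre = midpoint = (-1, 2); r² = |AB|²/4 = 164/4 = 41.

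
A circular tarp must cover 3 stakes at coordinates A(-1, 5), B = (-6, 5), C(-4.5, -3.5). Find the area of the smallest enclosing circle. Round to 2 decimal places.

68.43

Side lengths²: AB² = 25, AC² = 84.5, BC² = 74.5.
Since AC² = 84.5 < 74.5 + 25 = 99.5, the triangle is acute, so the smallest enclosing circle is the circumcircle.
Circumcentre = (-3.5, 18/17), r² = 25181/1156.
Area = π·r² = π·25181/1156 ≈ 68.43.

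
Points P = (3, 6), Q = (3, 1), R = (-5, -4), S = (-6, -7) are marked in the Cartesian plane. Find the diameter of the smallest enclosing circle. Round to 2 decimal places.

15.81

The farthest pair is P–S with squared distance 250. The circle on this segment as diameter has centre (-1.5, -0.5) and r² = 250/4 = 62.5.
Check Q: distance² to centre = 22.5 ≤ 62.5, so it lies inside.
All remaining points lie in this disk, and no smaller disk contains both endpoints, so this is the minimum enclosing circle.
Diameter = 2r = 2√(62.5) ≈ 15.81.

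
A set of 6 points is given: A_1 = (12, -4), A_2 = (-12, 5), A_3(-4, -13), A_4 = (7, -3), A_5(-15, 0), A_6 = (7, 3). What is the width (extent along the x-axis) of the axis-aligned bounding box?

27

max x = 12, min x = -15, so width = 27.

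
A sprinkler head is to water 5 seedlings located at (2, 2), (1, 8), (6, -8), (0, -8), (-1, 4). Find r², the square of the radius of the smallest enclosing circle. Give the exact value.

70.5244140625

The minimum enclosing circle of a finite set is fixed by two of the points (as a diameter) or three (as a circumcircle).
The minimum enclosing circle is determined by three boundary points: (1, 8), (6, -8), (0, -8).
Their circumcentre is (3, -0.15625) with r² = 70.5244140625.
The farthest remaining point (-1, 4) is at distance² 33.2744140625 ≤ 70.5244140625.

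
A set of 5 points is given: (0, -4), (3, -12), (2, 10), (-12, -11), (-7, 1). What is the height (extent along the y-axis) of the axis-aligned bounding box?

max y = 10, min y = -12, so height = 22.

22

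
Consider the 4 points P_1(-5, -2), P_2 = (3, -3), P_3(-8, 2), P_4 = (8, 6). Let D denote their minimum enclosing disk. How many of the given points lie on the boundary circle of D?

2

The minimum enclosing circle of a finite set is fixed by two of the points (as a diameter) or three (as a circumcircle).
The farthest pair is P_3–P_4 with squared distance 272. The circle on this segment as diameter has centre (0, 4) and r² = 272/4 = 68.
Check P_1: distance² to centre = 61 ≤ 68, so it lies inside.
All remaining points lie in this disk, and no smaller disk contains both endpoints, so this is the minimum enclosing circle.
The points at distance exactly r from the centre are P_3, P_4 — 2 points.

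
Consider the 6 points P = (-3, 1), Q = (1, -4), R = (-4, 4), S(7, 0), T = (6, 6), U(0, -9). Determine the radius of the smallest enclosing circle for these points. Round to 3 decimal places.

The minimum enclosing circle of a finite set is fixed by two of the points (as a diameter) or three (as a circumcircle).
The minimum enclosing circle is determined by three boundary points: R, T, U.
Their circumcentre is (103/46, -55/46) with r² = 69745/1058.
The farthest remaining point P is at distance² 34141/1058 ≤ 69745/1058.
r = √(69745/1058) ≈ 8.119.

8.119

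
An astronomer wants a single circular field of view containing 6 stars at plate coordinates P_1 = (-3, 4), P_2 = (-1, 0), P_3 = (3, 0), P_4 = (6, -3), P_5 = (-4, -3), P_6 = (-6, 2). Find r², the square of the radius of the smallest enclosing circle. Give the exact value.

The farthest pair is P_4–P_6 with squared distance 169. The circle on this segment as diameter has centre (0, -0.5) and r² = 169/4 = 42.25.
Check P_1: distance² to centre = 29.25 ≤ 42.25, so it lies inside.
All remaining points lie in this disk, and no smaller disk contains both endpoints, so this is the minimum enclosing circle.

42.25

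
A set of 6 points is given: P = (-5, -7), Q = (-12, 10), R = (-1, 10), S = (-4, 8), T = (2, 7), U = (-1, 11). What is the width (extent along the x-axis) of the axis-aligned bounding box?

14

max x = 2, min x = -12, so width = 14.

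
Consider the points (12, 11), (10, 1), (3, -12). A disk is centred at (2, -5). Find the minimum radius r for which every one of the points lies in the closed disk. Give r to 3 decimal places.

The required radius is the distance from (2, -5) to the farthest point.
Squared distances: 356, 100, 50.
Maximum is 356, attained at (12, 11).
r = √356 ≈ 18.868.

18.868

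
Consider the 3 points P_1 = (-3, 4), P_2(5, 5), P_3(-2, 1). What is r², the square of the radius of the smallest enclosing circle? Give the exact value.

Side lengths²: P_1P_2² = 65, P_1P_3² = 10, P_2P_3² = 65.
Since P_2P_3² = 65 < 65 + 10 = 75, the triangle is acute, so the smallest enclosing circle is the circumcircle.
Circumcentre = (1.1, 3.7), r² = 16.9.

16.9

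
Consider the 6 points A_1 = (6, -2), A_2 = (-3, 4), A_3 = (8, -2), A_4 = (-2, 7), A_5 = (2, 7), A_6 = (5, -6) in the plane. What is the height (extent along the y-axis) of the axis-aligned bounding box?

max y = 7, min y = -6, so height = 13.

13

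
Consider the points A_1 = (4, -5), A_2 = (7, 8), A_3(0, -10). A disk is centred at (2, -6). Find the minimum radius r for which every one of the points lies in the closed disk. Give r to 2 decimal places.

The required radius is the distance from (2, -6) to the farthest point.
Squared distances: 5, 221, 20.
Maximum is 221, attained at A_2.
r = √221 ≈ 14.87.

14.87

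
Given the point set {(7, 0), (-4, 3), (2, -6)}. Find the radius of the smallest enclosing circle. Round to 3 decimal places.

Call the three points A, B, C in the order given.
Side lengths²: AB² = 130, AC² = 61, BC² = 117.
Since AB² = 130 < 117 + 61 = 178, the triangle is acute, so the smallest enclosing circle is the circumcircle.
Circumcentre = (19/18, -7/54), r² = 51545/1458.
r = √(51545/1458) ≈ 5.946.

5.946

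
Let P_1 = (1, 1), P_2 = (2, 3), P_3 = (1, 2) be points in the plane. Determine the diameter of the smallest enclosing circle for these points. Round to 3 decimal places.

Side lengths²: P_1P_2² = 5, P_1P_3² = 1, P_2P_3² = 2.
Since P_1P_2² = 5 ≥ 2 + 1 = 3, the angle opposite P_1P_2 is not acute, so the smallest enclosing circle has P_1P_2 as diameter.
Centre = midpoint of P_1P_2 = (1.5, 2), r² = 5/4 = 1.25.
Diameter = 2r = 2√(1.25) ≈ 2.236.

2.236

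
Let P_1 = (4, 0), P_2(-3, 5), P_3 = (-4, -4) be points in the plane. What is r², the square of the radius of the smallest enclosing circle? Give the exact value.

Side lengths²: P_1P_2² = 74, P_1P_3² = 80, P_2P_3² = 82.
Since P_2P_3² = 82 < 80 + 74 = 154, the triangle is acute, so the smallest enclosing circle is the circumcircle.
Circumcentre = (-19/17, 4/17), r² = 7585/289.

7585/289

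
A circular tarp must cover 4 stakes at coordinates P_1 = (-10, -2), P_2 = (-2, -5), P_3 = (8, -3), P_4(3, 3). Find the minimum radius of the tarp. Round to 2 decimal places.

9.01

A smallest enclosing disk is always determined by at most three of the input points on its boundary.
The farthest pair is P_1–P_3 with squared distance 325. The circle on this segment as diameter has centre (-1, -2.5) and r² = 325/4 = 81.25.
Check P_2: distance² to centre = 7.25 ≤ 81.25, so it lies inside.
All remaining points lie in this disk, and no smaller disk contains both endpoints, so this is the minimum enclosing circle.
r = √(81.25) ≈ 9.01.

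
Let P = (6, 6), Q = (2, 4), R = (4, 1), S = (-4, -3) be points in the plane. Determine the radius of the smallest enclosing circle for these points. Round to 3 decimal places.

6.727

The minimum enclosing circle of a finite set is fixed by two of the points (as a diameter) or three (as a circumcircle).
The farthest pair is P–S with squared distance 181. The circle on this segment as diameter has centre (1, 1.5) and r² = 181/4 = 45.25.
Check Q: distance² to centre = 7.25 ≤ 45.25, so it lies inside.
All remaining points lie in this disk, and no smaller disk contains both endpoints, so this is the minimum enclosing circle.
r = √(45.25) ≈ 6.727.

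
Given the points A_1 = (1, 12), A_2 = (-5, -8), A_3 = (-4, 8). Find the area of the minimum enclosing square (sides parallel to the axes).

400

The bounding box has width 6 and height 20.
An axis-aligned square enclosing the set must have side ≥ max(width, height).
So the minimum side is max(6, 20) = 20.
Area = 20² = 400.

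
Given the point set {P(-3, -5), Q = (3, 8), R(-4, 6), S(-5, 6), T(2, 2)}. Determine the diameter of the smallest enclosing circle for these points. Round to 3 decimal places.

14.318

The farthest pair is P–Q with squared distance 205. The circle on this segment as diameter has centre (0, 1.5) and r² = 205/4 = 51.25.
Check R: distance² to centre = 36.25 ≤ 51.25, so it lies inside.
All remaining points lie in this disk, and no smaller disk contains both endpoints, so this is the minimum enclosing circle.
Diameter = 2r = 2√(51.25) ≈ 14.318.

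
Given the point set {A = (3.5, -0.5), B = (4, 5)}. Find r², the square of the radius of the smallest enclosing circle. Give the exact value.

The smallest circle enclosing two points has them as diameter endpoints.
Centre = midpoint = (3.75, 2.25); r² = |AB|²/4 = 30.5/4 = 7.625.

7.625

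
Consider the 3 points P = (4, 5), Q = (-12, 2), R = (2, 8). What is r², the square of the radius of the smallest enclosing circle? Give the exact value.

66.25

Side lengths²: PQ² = 265, PR² = 13, QR² = 232.
Since PQ² = 265 ≥ 232 + 13 = 245, the angle opposite PQ is not acute, so the smallest enclosing circle has PQ as diameter.
Centre = midpoint of PQ = (-4, 3.5), r² = 265/4 = 66.25.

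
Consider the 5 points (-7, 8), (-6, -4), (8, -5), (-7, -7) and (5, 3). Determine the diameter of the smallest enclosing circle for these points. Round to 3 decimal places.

20.025

A smallest enclosing disk is always determined by at most three of the input points on its boundary.
The minimum enclosing circle is determined by three boundary points: (-7, 8), (8, -5), (-7, -7).
Their circumcentre is (-11/30, 0.5) with r² = 45113/450.
The farthest remaining point (-6, -4) is at distance² 23393/450 ≤ 45113/450.
Diameter = 2r = 2√(45113/450) ≈ 20.025.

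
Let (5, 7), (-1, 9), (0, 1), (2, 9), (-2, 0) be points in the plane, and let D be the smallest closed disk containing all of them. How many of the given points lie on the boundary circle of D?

3

The minimum enclosing circle is determined by three boundary points: (5, 7), (-1, 9), (-2, 0).
Their circumcentre is (0.75, 4.25) with r² = 25.625.
The farthest remaining point (2, 9) is at distance² 24.125 ≤ 25.625.
The points at distance exactly r from the centre are (5, 7), (-1, 9), (-2, 0) — 3 points.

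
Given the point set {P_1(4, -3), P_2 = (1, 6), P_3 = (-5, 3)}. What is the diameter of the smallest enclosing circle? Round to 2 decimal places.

Side lengths²: P_1P_2² = 90, P_1P_3² = 117, P_2P_3² = 45.
Since P_1P_3² = 117 < 90 + 45 = 135, the triangle is acute, so the smallest enclosing circle is the circumcircle.
Circumcentre = (-1/14, 9/14), r² = 2925/98.
Diameter = 2r = 2√(2925/98) ≈ 10.93.

10.93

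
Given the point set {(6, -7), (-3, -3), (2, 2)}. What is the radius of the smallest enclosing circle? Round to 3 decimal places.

5.276

Call the three points A, B, C in the order given.
Side lengths²: AB² = 97, AC² = 97, BC² = 50.
Since AC² = 97 < 97 + 50 = 147, the triangle is acute, so the smallest enclosing circle is the circumcircle.
Circumcentre = (59/26, -85/26), r² = 9409/338.
r = √(9409/338) ≈ 5.276.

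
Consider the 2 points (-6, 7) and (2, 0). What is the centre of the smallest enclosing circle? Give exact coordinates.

(-2, 3.5)

The smallest circle enclosing two points has them as diameter endpoints.
Centre = midpoint = (-2, 3.5); r² = |(-6, 7)−(2, 0)|²/4 = 113/4 = 28.25.
Centre = (-2, 3.5).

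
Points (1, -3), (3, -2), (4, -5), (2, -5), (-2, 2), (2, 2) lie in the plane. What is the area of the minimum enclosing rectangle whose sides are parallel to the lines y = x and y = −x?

45.5

In coordinates u = x + y, v = x − y the rectangle is axis-aligned; the map (x,y)→(u,v) scales areas by 2.
u-values: -2, 1, -1, -3, 0, 4; range = 4 − (-3) = 7.
v-values: 4, 5, 9, 7, -4, 0; range = 9 − (-4) = 13.
Area = (7 × 13) / 2 = 45.5.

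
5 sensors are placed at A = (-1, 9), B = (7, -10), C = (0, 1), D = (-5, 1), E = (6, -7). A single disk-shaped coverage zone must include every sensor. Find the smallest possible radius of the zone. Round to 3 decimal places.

A smallest enclosing disk is always determined by at most three of the input points on its boundary.
The farthest pair is A–B with squared distance 425. The circle on this segment as diameter has centre (3, -0.5) and r² = 425/4 = 106.25.
Check C: distance² to centre = 11.25 ≤ 106.25, so it lies inside.
All remaining points lie in this disk, and no smaller disk contains both endpoints, so this is the minimum enclosing circle.
r = √(106.25) ≈ 10.308.

10.308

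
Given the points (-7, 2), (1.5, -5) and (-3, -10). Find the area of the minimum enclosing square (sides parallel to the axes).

The bounding box has width 8.5 and height 12.
An axis-aligned square enclosing the set must have side ≥ max(width, height).
So the minimum side is max(8.5, 12) = 12.
Area = 12² = 144.

144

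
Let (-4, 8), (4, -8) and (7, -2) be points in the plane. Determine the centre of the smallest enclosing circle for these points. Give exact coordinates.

Call the three points A, B, C in the order given.
Side lengths²: AB² = 320, AC² = 221, BC² = 45.
Since AB² = 320 ≥ 221 + 45 = 266, the angle opposite AB is not acute, so the smallest enclosing circle has AB as diameter.
Centre = midpoint of AB = (0, 0), r² = 320/4 = 80.
Centre = (0, 0).

(0, 0)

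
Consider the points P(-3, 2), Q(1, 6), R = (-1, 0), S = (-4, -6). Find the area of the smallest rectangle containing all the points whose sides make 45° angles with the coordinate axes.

In coordinates u = x + y, v = x − y the rectangle is axis-aligned; the map (x,y)→(u,v) scales areas by 2.
u-values: -1, 7, -1, -10; range = 7 − (-10) = 17.
v-values: -5, -5, -1, 2; range = 2 − (-5) = 7.
Area = (17 × 7) / 2 = 59.5.

59.5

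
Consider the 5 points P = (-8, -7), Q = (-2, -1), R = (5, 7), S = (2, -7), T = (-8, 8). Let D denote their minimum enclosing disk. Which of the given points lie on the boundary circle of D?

P, R, T

By Welzl's lemma the MEC is supported by two points (diametrically opposite) or three points (on a circumcircle).
The minimum enclosing circle is determined by three boundary points: P, R, T.
Their circumcentre is (-53/26, 0.5) with r² = 31025/338.
The farthest remaining point S is at distance² 24525/338 ≤ 31025/338.
The points at distance exactly r from the centre are P, R, T — 3 points.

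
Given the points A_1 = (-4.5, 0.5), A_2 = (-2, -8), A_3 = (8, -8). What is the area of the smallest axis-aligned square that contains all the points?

156.25

The bounding box has width 12.5 and height 8.5.
An axis-aligned square enclosing the set must have side ≥ max(width, height).
So the minimum side is max(12.5, 8.5) = 12.5.
Area = 12.5² = 156.25.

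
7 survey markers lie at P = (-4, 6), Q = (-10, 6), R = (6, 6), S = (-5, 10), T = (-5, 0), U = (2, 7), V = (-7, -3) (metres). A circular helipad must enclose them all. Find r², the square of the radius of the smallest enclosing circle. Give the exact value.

625/9

The minimum enclosing circle of a finite set is fixed by two of the points (as a diameter) or three (as a circumcircle).
The minimum enclosing circle is determined by three boundary points: Q, R, V.
Their circumcentre is (-2, 11/3) with r² = 625/9.
The farthest remaining point S is at distance² 442/9 ≤ 625/9.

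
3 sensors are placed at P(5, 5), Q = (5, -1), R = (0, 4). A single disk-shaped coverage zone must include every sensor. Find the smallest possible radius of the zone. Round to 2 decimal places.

3.61

Side lengths²: PQ² = 36, PR² = 26, QR² = 50.
Since QR² = 50 < 36 + 26 = 62, the triangle is acute, so the smallest enclosing circle is the circumcircle.
Circumcentre = (3, 2), r² = 13.
r = √13 ≈ 3.61.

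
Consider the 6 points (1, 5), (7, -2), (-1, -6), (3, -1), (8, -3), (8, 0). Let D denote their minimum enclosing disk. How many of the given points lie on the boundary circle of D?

A smallest enclosing disk is always determined by at most three of the input points on its boundary.
The minimum enclosing circle is determined by three boundary points: (1, 5), (-1, -6), (8, -3).
Their circumcentre is (143/62, -57/62) with r² = 70625/1922.
The farthest remaining point (8, 0) is at distance² 63929/1922 ≤ 70625/1922.
The points at distance exactly r from the centre are (1, 5), (-1, -6), (8, -3) — 3 points.

3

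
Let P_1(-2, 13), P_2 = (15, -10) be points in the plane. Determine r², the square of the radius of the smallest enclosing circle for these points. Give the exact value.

The smallest circle enclosing two points has them as diameter endpoints.
Centre = midpoint = (6.5, 1.5); r² = |P_1P_2|²/4 = 818/4 = 204.5.

204.5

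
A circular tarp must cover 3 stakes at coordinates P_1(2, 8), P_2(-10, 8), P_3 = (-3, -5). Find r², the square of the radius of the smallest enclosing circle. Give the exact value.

Side lengths²: P_1P_2² = 144, P_1P_3² = 194, P_2P_3² = 218.
Since P_2P_3² = 218 < 194 + 144 = 338, the triangle is acute, so the smallest enclosing circle is the circumcircle.
Circumcentre = (-4, 37/13), r² = 10573/169.

10573/169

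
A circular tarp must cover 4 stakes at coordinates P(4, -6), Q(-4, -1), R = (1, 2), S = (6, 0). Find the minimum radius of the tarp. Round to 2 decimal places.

5.17

By Welzl's lemma the MEC is supported by two points (diametrically opposite) or three points (on a circumcircle).
The minimum enclosing circle is determined by three boundary points: P, Q, S.
Their circumcentre is (65/58, -99/58) with r² = 44945/1682.
The farthest remaining point R is at distance² 23137/1682 ≤ 44945/1682.
r = √(44945/1682) ≈ 5.17.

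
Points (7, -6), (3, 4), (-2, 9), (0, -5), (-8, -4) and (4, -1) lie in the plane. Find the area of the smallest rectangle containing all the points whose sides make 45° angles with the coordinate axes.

In coordinates u = x + y, v = x − y the rectangle is axis-aligned; the map (x,y)→(u,v) scales areas by 2.
u-values: 1, 7, 7, -5, -12, 3; range = 7 − (-12) = 19.
v-values: 13, -1, -11, 5, -4, 5; range = 13 − (-11) = 24.
Area = (19 × 24) / 2 = 228.

228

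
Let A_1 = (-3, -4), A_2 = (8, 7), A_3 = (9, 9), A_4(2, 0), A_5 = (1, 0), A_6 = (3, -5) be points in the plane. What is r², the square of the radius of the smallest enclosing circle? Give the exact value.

78.25

By Welzl's lemma the MEC is supported by two points (diametrically opposite) or three points (on a circumcircle).
The farthest pair is A_1–A_3 with squared distance 313. The circle on this segment as diameter has centre (3, 2.5) and r² = 313/4 = 78.25.
Check A_2: distance² to centre = 45.25 ≤ 78.25, so it lies inside.
All remaining points lie in this disk, and no smaller disk contains both endpoints, so this is the minimum enclosing circle.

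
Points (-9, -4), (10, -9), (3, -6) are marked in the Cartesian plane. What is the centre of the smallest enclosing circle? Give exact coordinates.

Call the three points A, B, C in the order given.
Side lengths²: AB² = 386, AC² = 148, BC² = 58.
Since AB² = 386 ≥ 148 + 58 = 206, the angle opposite AB is not acute, so the smallest enclosing circle has AB as diameter.
Centre = midpoint of AB = (0.5, -6.5), r² = 386/4 = 96.5.
Centre = (0.5, -6.5).

(0.5, -6.5)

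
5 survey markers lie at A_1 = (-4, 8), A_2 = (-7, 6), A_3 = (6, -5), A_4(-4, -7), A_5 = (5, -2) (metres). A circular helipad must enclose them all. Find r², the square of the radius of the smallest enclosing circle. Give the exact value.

72.5

By Welzl's lemma the MEC is supported by two points (diametrically opposite) or three points (on a circumcircle).
The farthest pair is A_2–A_3 with squared distance 290. The circle on this segment as diameter has centre (-0.5, 0.5) and r² = 290/4 = 72.5.
Check A_1: distance² to centre = 68.5 ≤ 72.5, so it lies inside.
All remaining points lie in this disk, and no smaller disk contains both endpoints, so this is the minimum enclosing circle.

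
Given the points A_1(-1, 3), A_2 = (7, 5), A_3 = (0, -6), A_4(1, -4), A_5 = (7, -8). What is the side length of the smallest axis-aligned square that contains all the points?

13

The bounding box has width 8 and height 13.
An axis-aligned square enclosing the set must have side ≥ max(width, height).
So the minimum side is max(8, 13) = 13.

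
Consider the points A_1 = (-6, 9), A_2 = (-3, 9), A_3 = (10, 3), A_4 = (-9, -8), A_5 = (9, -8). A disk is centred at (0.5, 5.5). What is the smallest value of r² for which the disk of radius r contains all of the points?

272.5

The required radius is the distance from (0.5, 5.5) to the farthest point.
Squared distances: 54.5, 24.5, 96.5, 272.5, 254.5.
Maximum is 272.5, attained at A_4.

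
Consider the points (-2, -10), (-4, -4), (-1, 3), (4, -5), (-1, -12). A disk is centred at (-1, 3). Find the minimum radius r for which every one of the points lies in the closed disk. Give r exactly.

15

The required radius is the distance from (-1, 3) to the farthest point.
Squared distances: 170, 58, 0, 89, 225.
Maximum is 225, attained at (-1, -12).
r = √225 = 15.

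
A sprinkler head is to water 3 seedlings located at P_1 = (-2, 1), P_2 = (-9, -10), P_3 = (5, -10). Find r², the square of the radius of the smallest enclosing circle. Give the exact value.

7225/121

Side lengths²: P_1P_2² = 170, P_1P_3² = 170, P_2P_3² = 196.
Since P_2P_3² = 196 < 170 + 170 = 340, the triangle is acute, so the smallest enclosing circle is the circumcircle.
Circumcentre = (-2, -74/11), r² = 7225/121.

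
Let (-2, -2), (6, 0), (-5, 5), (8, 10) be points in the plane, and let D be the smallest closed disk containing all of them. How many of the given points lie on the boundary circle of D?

3

By Welzl's lemma the MEC is supported by two points (diametrically opposite) or three points (on a circumcircle).
The minimum enclosing circle is determined by three boundary points: (-2, -2), (-5, 5), (8, 10).
Their circumcentre is (147/53, 222/53) with r² = 171593/2809.
The farthest remaining point (6, 0) is at distance² 78525/2809 ≤ 171593/2809.
The points at distance exactly r from the centre are (-2, -2), (-5, 5), (8, 10) — 3 points.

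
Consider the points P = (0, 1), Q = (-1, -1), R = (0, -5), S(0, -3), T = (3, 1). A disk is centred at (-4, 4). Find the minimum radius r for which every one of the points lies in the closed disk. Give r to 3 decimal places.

9.849

The required radius is the distance from (-4, 4) to the farthest point.
Squared distances: 25, 34, 97, 65, 58.
Maximum is 97, attained at R.
r = √97 ≈ 9.849.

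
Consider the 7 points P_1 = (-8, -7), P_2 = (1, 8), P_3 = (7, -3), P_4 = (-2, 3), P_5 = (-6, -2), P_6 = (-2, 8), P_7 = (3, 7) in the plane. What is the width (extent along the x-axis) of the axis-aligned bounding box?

max x = 7, min x = -8, so width = 15.

15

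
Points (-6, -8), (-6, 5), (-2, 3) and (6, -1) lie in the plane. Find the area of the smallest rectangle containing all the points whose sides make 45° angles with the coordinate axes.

In coordinates u = x + y, v = x − y the rectangle is axis-aligned; the map (x,y)→(u,v) scales areas by 2.
u-values: -14, -1, 1, 5; range = 5 − (-14) = 19.
v-values: 2, -11, -5, 7; range = 7 − (-11) = 18.
Area = (19 × 18) / 2 = 171.

171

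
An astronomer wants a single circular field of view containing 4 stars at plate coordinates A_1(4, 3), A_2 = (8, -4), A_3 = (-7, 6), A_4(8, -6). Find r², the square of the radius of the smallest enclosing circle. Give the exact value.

92.25

The minimum enclosing circle of a finite set is fixed by two of the points (as a diameter) or three (as a circumcircle).
The farthest pair is A_3–A_4 with squared distance 369. The circle on this segment as diameter has centre (0.5, 0) and r² = 369/4 = 92.25.
Check A_1: distance² to centre = 21.25 ≤ 92.25, so it lies inside.
All remaining points lie in this disk, and no smaller disk contains both endpoints, so this is the minimum enclosing circle.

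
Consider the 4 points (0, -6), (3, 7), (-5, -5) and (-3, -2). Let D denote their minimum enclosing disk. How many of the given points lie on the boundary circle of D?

2

By Welzl's lemma the MEC is supported by two points (diametrically opposite) or three points (on a circumcircle).
The farthest pair is (3, 7)–(-5, -5) with squared distance 208. The circle on this segment as diameter has centre (-1, 1) and r² = 208/4 = 52.
Check (0, -6): distance² to centre = 50 ≤ 52, so it lies inside.
All remaining points lie in this disk, and no smaller disk contains both endpoints, so this is the minimum enclosing circle.
The points at distance exactly r from the centre are (3, 7), (-5, -5) — 2 points.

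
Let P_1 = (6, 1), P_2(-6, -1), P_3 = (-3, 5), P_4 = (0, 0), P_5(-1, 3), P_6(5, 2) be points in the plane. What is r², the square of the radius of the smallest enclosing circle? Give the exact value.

A smallest enclosing disk is always determined by at most three of the input points on its boundary.
The farthest pair is P_1–P_2 with squared distance 148. The circle on this segment as diameter has centre (0, 0) and r² = 148/4 = 37.
Check P_3: distance² to centre = 34 ≤ 37, so it lies inside.
All remaining points lie in this disk, and no smaller disk contains both endpoints, so this is the minimum enclosing circle.

37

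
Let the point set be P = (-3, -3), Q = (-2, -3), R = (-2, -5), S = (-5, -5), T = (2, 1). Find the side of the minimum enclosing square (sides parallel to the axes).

The bounding box has width 7 and height 6.
An axis-aligned square enclosing the set must have side ≥ max(width, height).
So the minimum side is max(7, 6) = 7.

7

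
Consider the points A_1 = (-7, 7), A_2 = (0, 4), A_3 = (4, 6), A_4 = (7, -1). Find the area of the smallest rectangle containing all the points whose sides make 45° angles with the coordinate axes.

110

In coordinates u = x + y, v = x − y the rectangle is axis-aligned; the map (x,y)→(u,v) scales areas by 2.
u-values: 0, 4, 10, 6; range = 10 − 0 = 10.
v-values: -14, -4, -2, 8; range = 8 − (-14) = 22.
Area = (10 × 22) / 2 = 110.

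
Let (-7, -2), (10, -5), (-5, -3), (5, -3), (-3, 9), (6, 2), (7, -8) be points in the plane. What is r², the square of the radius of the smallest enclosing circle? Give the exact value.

The farthest pair is (-3, 9)–(7, -8) with squared distance 389. The circle on this segment as diameter has centre (2, 0.5) and r² = 389/4 = 97.25.
Check (-7, -2): distance² to centre = 87.25 ≤ 97.25, so it lies inside.
All remaining points lie in this disk, and no smaller disk contains both endpoints, so this is the minimum enclosing circle.

97.25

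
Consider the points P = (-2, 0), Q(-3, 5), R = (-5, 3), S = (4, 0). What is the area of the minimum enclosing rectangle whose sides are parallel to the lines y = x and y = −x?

In coordinates u = x + y, v = x − y the rectangle is axis-aligned; the map (x,y)→(u,v) scales areas by 2.
u-values: -2, 2, -2, 4; range = 4 − (-2) = 6.
v-values: -2, -8, -8, 4; range = 4 − (-8) = 12.
Area = (6 × 12) / 2 = 36.

36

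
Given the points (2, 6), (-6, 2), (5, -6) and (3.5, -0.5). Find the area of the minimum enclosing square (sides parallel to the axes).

The bounding box has width 11 and height 12.
An axis-aligned square enclosing the set must have side ≥ max(width, height).
So the minimum side is max(11, 12) = 12.
Area = 12² = 144.

144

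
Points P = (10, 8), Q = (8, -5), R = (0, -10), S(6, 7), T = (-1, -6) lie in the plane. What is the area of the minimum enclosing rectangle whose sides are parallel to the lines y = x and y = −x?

In coordinates u = x + y, v = x − y the rectangle is axis-aligned; the map (x,y)→(u,v) scales areas by 2.
u-values: 18, 3, -10, 13, -7; range = 18 − (-10) = 28.
v-values: 2, 13, 10, -1, 5; range = 13 − (-1) = 14.
Area = (28 × 14) / 2 = 196.

196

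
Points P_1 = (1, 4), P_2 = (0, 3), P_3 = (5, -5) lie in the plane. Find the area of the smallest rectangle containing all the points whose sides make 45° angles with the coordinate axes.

32.5

In coordinates u = x + y, v = x − y the rectangle is axis-aligned; the map (x,y)→(u,v) scales areas by 2.
u-values: 5, 3, 0; range = 5 − 0 = 5.
v-values: -3, -3, 10; range = 10 − (-3) = 13.
Area = (5 × 13) / 2 = 32.5.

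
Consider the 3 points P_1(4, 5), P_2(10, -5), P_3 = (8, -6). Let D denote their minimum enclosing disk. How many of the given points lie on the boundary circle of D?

Side lengths²: P_1P_2² = 136, P_1P_3² = 137, P_2P_3² = 5.
Since P_1P_3² = 137 < 136 + 5 = 141, the triangle is acute, so the smallest enclosing circle is the circumcircle.
Circumcentre = (167/26, -9/26), r² = 11645/338.
The points at distance exactly r from the centre are P_1, P_2, P_3 — 3 points.

3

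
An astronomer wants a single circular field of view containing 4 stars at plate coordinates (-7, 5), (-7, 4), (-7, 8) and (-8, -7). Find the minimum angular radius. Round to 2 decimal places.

7.52

The minimum enclosing circle of a finite set is fixed by two of the points (as a diameter) or three (as a circumcircle).
The farthest pair is (-7, 8)–(-8, -7) with squared distance 226. The circle on this segment as diameter has centre (-7.5, 0.5) and r² = 226/4 = 56.5.
Check (-7, 5): distance² to centre = 20.5 ≤ 56.5, so it lies inside.
All remaining points lie in this disk, and no smaller disk contains both endpoints, so this is the minimum enclosing circle.
r = √(56.5) ≈ 7.52.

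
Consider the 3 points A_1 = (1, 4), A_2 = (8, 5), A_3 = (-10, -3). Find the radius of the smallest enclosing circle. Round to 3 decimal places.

9.849

Side lengths²: A_1A_2² = 50, A_1A_3² = 170, A_2A_3² = 388.
Since A_2A_3² = 388 ≥ 170 + 50 = 220, the angle opposite A_2A_3 is not acute, so the smallest enclosing circle has A_2A_3 as diameter.
Centre = midpoint of A_2A_3 = (-1, 1), r² = 388/4 = 97.
r = √97 ≈ 9.849.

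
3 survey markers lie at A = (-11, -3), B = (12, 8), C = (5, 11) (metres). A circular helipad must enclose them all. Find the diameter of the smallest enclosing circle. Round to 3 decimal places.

25.495

Side lengths²: AB² = 650, AC² = 452, BC² = 58.
Since AB² = 650 ≥ 452 + 58 = 510, the angle opposite AB is not acute, so the smallest enclosing circle has AB as diameter.
Centre = midpoint of AB = (0.5, 2.5), r² = 650/4 = 162.5.
Diameter = 2r = 2√(162.5) ≈ 25.495.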